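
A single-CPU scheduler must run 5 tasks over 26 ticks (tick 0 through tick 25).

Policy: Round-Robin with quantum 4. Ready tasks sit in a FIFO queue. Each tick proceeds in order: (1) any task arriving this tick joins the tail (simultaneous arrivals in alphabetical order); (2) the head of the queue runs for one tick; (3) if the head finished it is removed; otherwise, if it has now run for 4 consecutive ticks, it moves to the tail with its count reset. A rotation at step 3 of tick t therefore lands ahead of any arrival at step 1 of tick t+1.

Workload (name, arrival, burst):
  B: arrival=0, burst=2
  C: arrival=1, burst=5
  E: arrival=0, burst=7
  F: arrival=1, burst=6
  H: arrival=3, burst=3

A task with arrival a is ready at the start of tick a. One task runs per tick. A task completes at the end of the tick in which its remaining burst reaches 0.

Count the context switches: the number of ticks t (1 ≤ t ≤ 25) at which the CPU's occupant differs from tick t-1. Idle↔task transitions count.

t=0: queue=[B,E] q_used=0 → run B
t=1: queue=[B,E,C,F] q_used=1 → run B
t=2: queue=[E,C,F] q_used=0 → run E
t=3: queue=[E,C,F,H] q_used=1 → run E
t=4: queue=[E,C,F,H] q_used=2 → run E
t=5: queue=[E,C,F,H] q_used=3 → run E
t=6: queue=[C,F,H,E] q_used=0 → run C
t=7: queue=[C,F,H,E] q_used=1 → run C
t=8: queue=[C,F,H,E] q_used=2 → run C
t=9: queue=[C,F,H,E] q_used=3 → run C
t=10: queue=[F,H,E,C] q_used=0 → run F
t=11: queue=[F,H,E,C] q_used=1 → run F
t=12: queue=[F,H,E,C] q_used=2 → run F
t=13: queue=[F,H,E,C] q_used=3 → run F
t=14: queue=[H,E,C,F] q_used=0 → run H
t=15: queue=[H,E,C,F] q_used=1 → run H
t=16: queue=[H,E,C,F] q_used=2 → run H
t=17: queue=[E,C,F] q_used=0 → run E
t=18: queue=[E,C,F] q_used=1 → run E
t=19: queue=[E,C,F] q_used=2 → run E
t=20: queue=[C,F] q_used=0 → run C
t=21: queue=[F] q_used=0 → run F
t=22: queue=[F] q_used=1 → run F
t=23: (idle)
t=24: (idle)
t=25: (idle)

context switches = 8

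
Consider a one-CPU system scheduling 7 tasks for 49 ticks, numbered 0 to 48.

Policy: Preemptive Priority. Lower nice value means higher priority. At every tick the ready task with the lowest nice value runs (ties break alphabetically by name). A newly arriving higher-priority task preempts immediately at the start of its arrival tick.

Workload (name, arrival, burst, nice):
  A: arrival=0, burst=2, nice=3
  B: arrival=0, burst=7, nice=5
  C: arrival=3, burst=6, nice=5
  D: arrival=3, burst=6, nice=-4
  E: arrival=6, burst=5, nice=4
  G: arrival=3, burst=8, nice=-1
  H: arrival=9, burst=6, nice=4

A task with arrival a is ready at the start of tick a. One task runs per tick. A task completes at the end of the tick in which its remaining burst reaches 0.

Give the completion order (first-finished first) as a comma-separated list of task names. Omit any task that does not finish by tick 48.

t=0: ready={A,B} → run A
t=1: ready={A,B} → run A
t=2: ready={B} → run B
t=3: ready={B,C,D,G} → run D
t=4: ready={B,C,D,G} → run D
t=5: ready={B,C,D,G} → run D
t=6: ready={B,C,D,E,G} → run D
t=7: ready={B,C,D,E,G} → run D
t=8: ready={B,C,D,E,G} → run D
t=9: ready={B,C,E,G,H} → run G
t=10: ready={B,C,E,G,H} → run G
t=11: ready={B,C,E,G,H} → run G
t=12: ready={B,C,E,G,H} → run G
t=13: ready={B,C,E,G,H} → run G
t=14: ready={B,C,E,G,H} → run G
t=15: ready={B,C,E,G,H} → run G
t=16: ready={B,C,E,G,H} → run G
t=17: ready={B,C,E,H} → run E
t=18: ready={B,C,E,H} → run E
t=19: ready={B,C,E,H} → run E
t=20: ready={B,C,E,H} → run E
t=21: ready={B,C,E,H} → run E
t=22: ready={B,C,H} → run H
t=23: ready={B,C,H} → run H
t=24: ready={B,C,H} → run H
t=25: ready={B,C,H} → run H
t=26: ready={B,C,H} → run H
t=27: ready={B,C,H} → run H
t=28: ready={B,C} → run B
t=29: ready={B,C} → run B
t=30: ready={B,C} → run B
t=31: ready={B,C} → run B
t=32: ready={B,C} → run B
t=33: ready={B,C} → run B
t=34: ready={C} → run C
t=35: ready={C} → run C
t=36: ready={C} → run C
t=37: ready={C} → run C
t=38: ready={C} → run C
t=39: ready={C} → run C
t=40: (idle)
t=41: (idle)
t=42: (idle)
t=43: (idle)
t=44: (idle)
t=45: (idle)
t=46: (idle)
t=47: (idle)
t=48: (idle)

completion order = A, D, G, E, H, B, C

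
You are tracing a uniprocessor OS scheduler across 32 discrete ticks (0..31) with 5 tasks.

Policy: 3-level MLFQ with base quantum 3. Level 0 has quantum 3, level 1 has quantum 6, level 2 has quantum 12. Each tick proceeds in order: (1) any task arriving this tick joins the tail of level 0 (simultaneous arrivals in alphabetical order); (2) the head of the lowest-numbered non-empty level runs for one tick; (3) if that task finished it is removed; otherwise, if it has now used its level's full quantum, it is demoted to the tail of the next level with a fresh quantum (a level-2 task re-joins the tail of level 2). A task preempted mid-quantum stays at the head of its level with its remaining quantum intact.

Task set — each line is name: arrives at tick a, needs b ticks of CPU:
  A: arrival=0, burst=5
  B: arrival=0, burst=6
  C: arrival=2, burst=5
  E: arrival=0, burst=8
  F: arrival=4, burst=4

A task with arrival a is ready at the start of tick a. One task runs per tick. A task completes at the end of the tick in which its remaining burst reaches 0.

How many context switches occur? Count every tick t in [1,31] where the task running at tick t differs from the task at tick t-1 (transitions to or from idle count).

t=0: L0/L1/L2 = ABE/-/- → run A
t=1: L0/L1/L2 = ABE/-/- → run A
t=2: L0/L1/L2 = ABEC/-/- → run A
t=3: L0/L1/L2 = BEC/A/- → run B
t=4: L0/L1/L2 = BECF/A/- → run B
t=5: L0/L1/L2 = BECF/A/- → run B
t=6: L0/L1/L2 = ECF/AB/- → run E
t=7: L0/L1/L2 = ECF/AB/- → run E
t=8: L0/L1/L2 = ECF/AB/- → run E
t=9: L0/L1/L2 = CF/ABE/- → run C
t=10: L0/L1/L2 = CF/ABE/- → run C
t=11: L0/L1/L2 = CF/ABE/- → run C
t=12: L0/L1/L2 = F/ABEC/- → run F
t=13: L0/L1/L2 = F/ABEC/- → run F
t=14: L0/L1/L2 = F/ABEC/- → run F
t=15: L0/L1/L2 = -/ABECF/- → run A
t=16: L0/L1/L2 = -/ABECF/- → run A
t=17: L0/L1/L2 = -/BECF/- → run B
t=18: L0/L1/L2 = -/BECF/- → run B
t=19: L0/L1/L2 = -/BECF/- → run B
t=20: L0/L1/L2 = -/ECF/- → run E
t=21: L0/L1/L2 = -/ECF/- → run E
t=22: L0/L1/L2 = -/ECF/- → run E
t=23: L0/L1/L2 = -/ECF/- → run E
t=24: L0/L1/L2 = -/ECF/- → run E
t=25: L0/L1/L2 = -/CF/- → run C
t=26: L0/L1/L2 = -/CF/- → run C
t=27: L0/L1/L2 = -/F/- → run F
t=28: (idle)
t=29: (idle)
t=30: (idle)
t=31: (idle)

context switches = 10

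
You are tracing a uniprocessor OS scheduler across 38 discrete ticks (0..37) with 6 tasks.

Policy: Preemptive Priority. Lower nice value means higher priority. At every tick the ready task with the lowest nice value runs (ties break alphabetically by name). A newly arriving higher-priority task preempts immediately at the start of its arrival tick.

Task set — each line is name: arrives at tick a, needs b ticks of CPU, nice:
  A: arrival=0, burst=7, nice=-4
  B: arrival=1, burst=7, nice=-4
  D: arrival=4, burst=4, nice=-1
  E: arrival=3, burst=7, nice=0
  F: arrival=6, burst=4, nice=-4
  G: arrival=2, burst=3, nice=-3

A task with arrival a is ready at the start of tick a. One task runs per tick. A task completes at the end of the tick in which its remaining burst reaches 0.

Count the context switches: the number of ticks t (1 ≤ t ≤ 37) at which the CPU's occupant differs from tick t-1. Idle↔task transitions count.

context switches = 6

t=0: ready={A} → run A
t=1: ready={A,B} → run A
t=2: ready={A,B,G} → run A
t=3: ready={A,B,E,G} → run A
t=4: ready={A,B,D,E,G} → run A
t=5: ready={A,B,D,E,G} → run A
t=6: ready={A,B,D,E,F,G} → run A
t=7: ready={B,D,E,F,G} → run B
t=8: ready={B,D,E,F,G} → run B
t=9: ready={B,D,E,F,G} → run B
t=10: ready={B,D,E,F,G} → run B
t=11: ready={B,D,E,F,G} → run B
t=12: ready={B,D,E,F,G} → run B
t=13: ready={B,D,E,F,G} → run B
t=14: ready={D,E,F,G} → run F
t=15: ready={D,E,F,G} → run F
t=16: ready={D,E,F,G} → run F
t=17: ready={D,E,F,G} → run F
t=18: ready={D,E,G} → run G
t=19: ready={D,E,G} → run G
t=20: ready={D,E,G} → run G
t=21: ready={D,E} → run D
t=22: ready={D,E} → run D
t=23: ready={D,E} → run D
t=24: ready={D,E} → run D
t=25: ready={E} → run E
t=26: ready={E} → run E
t=27: ready={E} → run E
t=28: ready={E} → run E
t=29: ready={E} → run E
t=30: ready={E} → run E
t=31: ready={E} → run E
t=32: (idle)
t=33: (idle)
t=34: (idle)
t=35: (idle)
t=36: (idle)
t=37: (idle)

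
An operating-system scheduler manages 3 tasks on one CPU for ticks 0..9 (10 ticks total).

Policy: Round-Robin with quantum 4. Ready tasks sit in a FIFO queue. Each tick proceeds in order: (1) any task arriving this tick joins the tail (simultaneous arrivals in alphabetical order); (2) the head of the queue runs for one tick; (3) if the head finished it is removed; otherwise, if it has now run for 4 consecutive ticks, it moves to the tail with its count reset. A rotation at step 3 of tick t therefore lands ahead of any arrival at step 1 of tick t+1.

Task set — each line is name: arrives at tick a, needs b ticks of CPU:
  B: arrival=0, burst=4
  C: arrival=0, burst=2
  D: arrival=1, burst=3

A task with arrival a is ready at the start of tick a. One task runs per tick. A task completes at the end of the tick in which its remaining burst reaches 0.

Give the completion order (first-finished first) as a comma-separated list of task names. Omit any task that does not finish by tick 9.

completion order = B, C, D

t=0: queue=[B,C] q_used=0 → run B
t=1: queue=[B,C,D] q_used=1 → run B
t=2: queue=[B,C,D] q_used=2 → run B
t=3: queue=[B,C,D] q_used=3 → run B
t=4: queue=[C,D] q_used=0 → run C
t=5: queue=[C,D] q_used=1 → run C
t=6: queue=[D] q_used=0 → run D
t=7: queue=[D] q_used=1 → run D
t=8: queue=[D] q_used=2 → run D
t=9: (idle)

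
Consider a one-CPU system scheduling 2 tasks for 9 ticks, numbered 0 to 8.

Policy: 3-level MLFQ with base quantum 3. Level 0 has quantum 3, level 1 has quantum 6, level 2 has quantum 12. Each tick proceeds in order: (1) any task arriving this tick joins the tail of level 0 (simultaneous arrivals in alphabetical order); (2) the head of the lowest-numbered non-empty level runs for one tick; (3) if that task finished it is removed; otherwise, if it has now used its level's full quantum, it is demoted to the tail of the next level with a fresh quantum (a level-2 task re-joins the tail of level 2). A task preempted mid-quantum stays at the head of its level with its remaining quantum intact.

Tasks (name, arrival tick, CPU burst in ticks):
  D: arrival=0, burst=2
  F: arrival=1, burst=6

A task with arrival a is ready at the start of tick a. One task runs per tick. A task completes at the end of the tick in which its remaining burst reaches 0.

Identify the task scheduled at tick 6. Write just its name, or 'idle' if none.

running at tick 6 = F

t=0: L0/L1/L2 = D/-/- → run D
t=1: L0/L1/L2 = DF/-/- → run D
t=2: L0/L1/L2 = F/-/- → run F
t=3: L0/L1/L2 = F/-/- → run F
t=4: L0/L1/L2 = F/-/- → run F
t=5: L0/L1/L2 = -/F/- → run F
t=6: L0/L1/L2 = -/F/- → run F
t=7: L0/L1/L2 = -/F/- → run F
t=8: (idle)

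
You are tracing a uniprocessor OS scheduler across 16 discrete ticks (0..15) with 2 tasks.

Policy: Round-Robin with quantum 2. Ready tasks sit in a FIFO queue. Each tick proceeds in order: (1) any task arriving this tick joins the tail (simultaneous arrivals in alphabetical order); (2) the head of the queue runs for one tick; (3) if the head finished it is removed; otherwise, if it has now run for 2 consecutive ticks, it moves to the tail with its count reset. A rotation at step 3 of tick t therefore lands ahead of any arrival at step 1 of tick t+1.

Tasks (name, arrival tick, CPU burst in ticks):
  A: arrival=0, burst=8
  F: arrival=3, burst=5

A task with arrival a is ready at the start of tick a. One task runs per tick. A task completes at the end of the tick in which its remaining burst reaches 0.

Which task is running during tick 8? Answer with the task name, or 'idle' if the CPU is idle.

t=0: queue=[A] q_used=0 → run A
t=1: queue=[A] q_used=1 → run A
t=2: queue=[A] q_used=0 → run A
t=3: queue=[A,F] q_used=1 → run A
t=4: queue=[F,A] q_used=0 → run F
t=5: queue=[F,A] q_used=1 → run F
t=6: queue=[A,F] q_used=0 → run A
t=7: queue=[A,F] q_used=1 → run A
t=8: queue=[F,A] q_used=0 → run F
t=9: queue=[F,A] q_used=1 → run F
t=10: queue=[A,F] q_used=0 → run A
t=11: queue=[A,F] q_used=1 → run A
t=12: queue=[F] q_used=0 → run F
t=13: (idle)
t=14: (idle)
t=15: (idle)

running at tick 8 = F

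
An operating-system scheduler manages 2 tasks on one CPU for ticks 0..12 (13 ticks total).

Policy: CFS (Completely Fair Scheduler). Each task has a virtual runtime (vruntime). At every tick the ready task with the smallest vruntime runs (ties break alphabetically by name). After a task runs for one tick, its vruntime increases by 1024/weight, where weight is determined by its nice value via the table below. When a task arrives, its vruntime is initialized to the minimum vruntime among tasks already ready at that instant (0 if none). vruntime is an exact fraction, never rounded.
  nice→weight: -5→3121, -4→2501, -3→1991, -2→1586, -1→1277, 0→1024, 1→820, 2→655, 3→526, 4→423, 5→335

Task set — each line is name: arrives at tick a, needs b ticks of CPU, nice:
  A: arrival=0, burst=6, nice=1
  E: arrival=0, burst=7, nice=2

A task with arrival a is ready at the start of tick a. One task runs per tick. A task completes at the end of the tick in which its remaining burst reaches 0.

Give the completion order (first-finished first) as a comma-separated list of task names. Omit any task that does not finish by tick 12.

completion order = A, E

t=0: vr[A=0 E=0] → run A
t=1: vr[A=256/205 E=0] → run E
t=2: vr[A=256/205 E=1024/655] → run A
t=3: vr[A=512/205 E=1024/655] → run E
t=4: vr[A=512/205 E=2048/655] → run A
t=5: vr[A=768/205 E=2048/655] → run E
t=6: vr[A=768/205 E=3072/655] → run A
t=7: vr[A=1024/205 E=3072/655] → run E
t=8: vr[A=1024/205 E=4096/655] → run A
t=9: vr[A=256/41 E=4096/655] → run A
t=10: vr[E=4096/655] → run E
t=11: vr[E=1024/131] → run E
t=12: vr[E=6144/655] → run E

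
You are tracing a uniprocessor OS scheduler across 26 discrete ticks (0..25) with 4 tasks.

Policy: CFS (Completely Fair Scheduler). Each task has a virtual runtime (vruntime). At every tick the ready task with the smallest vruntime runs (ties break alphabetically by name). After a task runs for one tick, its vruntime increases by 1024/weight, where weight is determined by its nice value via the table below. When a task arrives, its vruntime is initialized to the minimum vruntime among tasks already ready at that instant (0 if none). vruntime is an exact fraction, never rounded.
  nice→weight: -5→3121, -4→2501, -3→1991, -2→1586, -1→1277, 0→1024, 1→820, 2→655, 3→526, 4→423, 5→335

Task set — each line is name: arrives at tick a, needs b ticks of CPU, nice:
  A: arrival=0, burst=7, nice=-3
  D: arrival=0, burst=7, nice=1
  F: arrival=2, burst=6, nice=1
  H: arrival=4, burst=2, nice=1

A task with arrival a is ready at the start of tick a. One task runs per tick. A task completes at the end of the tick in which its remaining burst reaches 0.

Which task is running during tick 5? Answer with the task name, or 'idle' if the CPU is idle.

running at tick 5 = H

t=0: vr[A=0 D=0] → run A
t=1: vr[A=1024/1991 D=0] → run D
t=2: vr[A=1024/1991 D=256/205 F=1024/1991] → run A
t=3: vr[A=2048/1991 D=256/205 F=1024/1991] → run F
t=4: vr[A=2048/1991 D=256/205 F=719616/408155 H=2048/1991] → run A
t=5: vr[A=3072/1991 D=256/205 F=719616/408155 H=2048/1991] → run H
t=6: vr[A=3072/1991 D=256/205 F=719616/408155 H=929536/408155] → run D
t=7: vr[A=3072/1991 D=512/205 F=719616/408155 H=929536/408155] → run A
t=8: vr[A=4096/1991 D=512/205 F=719616/408155 H=929536/408155] → run F
t=9: vr[A=4096/1991 D=512/205 F=1229312/408155 H=929536/408155] → run A
t=10: vr[A=5120/1991 D=512/205 F=1229312/408155 H=929536/408155] → run H
t=11: vr[A=5120/1991 D=512/205 F=1229312/408155] → run D
t=12: vr[A=5120/1991 D=768/205 F=1229312/408155] → run A
t=13: vr[A=6144/1991 D=768/205 F=1229312/408155] → run F
t=14: vr[A=6144/1991 D=768/205 F=1739008/408155] → run A
t=15: vr[D=768/205 F=1739008/408155] → run D
t=16: vr[D=1024/205 F=1739008/408155] → run F
t=17: vr[D=1024/205 F=2248704/408155] → run D
t=18: vr[D=256/41 F=2248704/408155] → run F
t=19: vr[D=256/41 F=551680/81631] → run D
t=20: vr[D=1536/205 F=551680/81631] → run F
t=21: vr[D=1536/205] → run D
t=22: (idle)
t=23: (idle)
t=24: (idle)
t=25: (idle)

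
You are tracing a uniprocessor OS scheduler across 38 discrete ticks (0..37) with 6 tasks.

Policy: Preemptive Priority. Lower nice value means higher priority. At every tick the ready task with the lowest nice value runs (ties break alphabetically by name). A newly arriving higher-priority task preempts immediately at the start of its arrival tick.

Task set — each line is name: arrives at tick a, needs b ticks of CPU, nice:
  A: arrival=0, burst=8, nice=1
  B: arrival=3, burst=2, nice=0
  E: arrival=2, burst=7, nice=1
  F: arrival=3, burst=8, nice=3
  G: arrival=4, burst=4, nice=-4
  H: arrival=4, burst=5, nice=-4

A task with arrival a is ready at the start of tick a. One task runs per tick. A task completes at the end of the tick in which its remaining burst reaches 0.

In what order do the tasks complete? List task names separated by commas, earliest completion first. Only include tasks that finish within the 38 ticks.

completion order = G, H, B, A, E, F

t=0: ready={A} → run A
t=1: ready={A} → run A
t=2: ready={A,E} → run A
t=3: ready={A,B,E,F} → run B
t=4: ready={A,B,E,F,G,H} → run G
t=5: ready={A,B,E,F,G,H} → run G
t=6: ready={A,B,E,F,G,H} → run G
t=7: ready={A,B,E,F,G,H} → run G
t=8: ready={A,B,E,F,H} → run H
t=9: ready={A,B,E,F,H} → run H
t=10: ready={A,B,E,F,H} → run H
t=11: ready={A,B,E,F,H} → run H
t=12: ready={A,B,E,F,H} → run H
t=13: ready={A,B,E,F} → run B
t=14: ready={A,E,F} → run A
t=15: ready={A,E,F} → run A
t=16: ready={A,E,F} → run A
t=17: ready={A,E,F} → run A
t=18: ready={A,E,F} → run A
t=19: ready={E,F} → run E
t=20: ready={E,F} → run E
t=21: ready={E,F} → run E
t=22: ready={E,F} → run E
t=23: ready={E,F} → run E
t=24: ready={E,F} → run E
t=25: ready={E,F} → run E
t=26: ready={F} → run F
t=27: ready={F} → run F
t=28: ready={F} → run F
t=29: ready={F} → run F
t=30: ready={F} → run F
t=31: ready={F} → run F
t=32: ready={F} → run F
t=33: ready={F} → run F
t=34: (idle)
t=35: (idle)
t=36: (idle)
t=37: (idle)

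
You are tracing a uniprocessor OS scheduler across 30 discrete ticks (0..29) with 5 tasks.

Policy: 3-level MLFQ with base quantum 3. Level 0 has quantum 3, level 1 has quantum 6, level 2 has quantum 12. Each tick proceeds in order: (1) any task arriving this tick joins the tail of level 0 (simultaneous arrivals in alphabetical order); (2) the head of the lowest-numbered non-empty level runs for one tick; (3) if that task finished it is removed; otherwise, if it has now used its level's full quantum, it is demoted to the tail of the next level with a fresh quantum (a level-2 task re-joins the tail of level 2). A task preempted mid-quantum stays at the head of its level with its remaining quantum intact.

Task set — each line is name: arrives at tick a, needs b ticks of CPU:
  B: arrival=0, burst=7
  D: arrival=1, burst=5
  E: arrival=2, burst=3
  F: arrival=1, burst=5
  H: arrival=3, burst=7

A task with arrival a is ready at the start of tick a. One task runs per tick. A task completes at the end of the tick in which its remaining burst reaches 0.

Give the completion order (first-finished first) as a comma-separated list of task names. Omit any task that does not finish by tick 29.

completion order = E, B, D, F, H

t=0: L0/L1/L2 = B/-/- → run B
t=1: L0/L1/L2 = BDF/-/- → run B
t=2: L0/L1/L2 = BDFE/-/- → run B
t=3: L0/L1/L2 = DFEH/B/- → run D
t=4: L0/L1/L2 = DFEH/B/- → run D
t=5: L0/L1/L2 = DFEH/B/- → run D
t=6: L0/L1/L2 = FEH/BD/- → run F
t=7: L0/L1/L2 = FEH/BD/- → run F
t=8: L0/L1/L2 = FEH/BD/- → run F
t=9: L0/L1/L2 = EH/BDF/- → run E
t=10: L0/L1/L2 = EH/BDF/- → run E
t=11: L0/L1/L2 = EH/BDF/- → run E
t=12: L0/L1/L2 = H/BDF/- → run H
t=13: L0/L1/L2 = H/BDF/- → run H
t=14: L0/L1/L2 = H/BDF/- → run H
t=15: L0/L1/L2 = -/BDFH/- → run B
t=16: L0/L1/L2 = -/BDFH/- → run B
t=17: L0/L1/L2 = -/BDFH/- → run B
t=18: L0/L1/L2 = -/BDFH/- → run B
t=19: L0/L1/L2 = -/DFH/- → run D
t=20: L0/L1/L2 = -/DFH/- → run D
t=21: L0/L1/L2 = -/FH/- → run F
t=22: L0/L1/L2 = -/FH/- → run F
t=23: L0/L1/L2 = -/H/- → run H
t=24: L0/L1/L2 = -/H/- → run H
t=25: L0/L1/L2 = -/H/- → run H
t=26: L0/L1/L2 = -/H/- → run H
t=27: (idle)
t=28: (idle)
t=29: (idle)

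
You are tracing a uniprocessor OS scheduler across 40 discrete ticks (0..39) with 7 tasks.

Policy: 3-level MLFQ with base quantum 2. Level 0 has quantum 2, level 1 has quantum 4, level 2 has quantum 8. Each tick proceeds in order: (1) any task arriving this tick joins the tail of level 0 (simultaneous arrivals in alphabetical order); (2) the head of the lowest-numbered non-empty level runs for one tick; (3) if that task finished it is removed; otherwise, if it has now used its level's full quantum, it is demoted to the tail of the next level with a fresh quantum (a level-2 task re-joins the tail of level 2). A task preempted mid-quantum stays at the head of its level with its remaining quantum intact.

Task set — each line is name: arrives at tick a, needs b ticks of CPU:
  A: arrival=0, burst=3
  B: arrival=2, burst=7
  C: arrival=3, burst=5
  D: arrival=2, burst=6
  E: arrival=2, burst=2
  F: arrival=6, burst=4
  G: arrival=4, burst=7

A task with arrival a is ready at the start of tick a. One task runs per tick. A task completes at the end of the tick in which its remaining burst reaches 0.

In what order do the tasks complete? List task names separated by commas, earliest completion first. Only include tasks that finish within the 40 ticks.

t=0: L0/L1/L2 = A/-/- → run A
t=1: L0/L1/L2 = A/-/- → run A
t=2: L0/L1/L2 = BDE/A/- → run B
t=3: L0/L1/L2 = BDEC/A/- → run B
t=4: L0/L1/L2 = DECG/AB/- → run D
t=5: L0/L1/L2 = DECG/AB/- → run D
t=6: L0/L1/L2 = ECGF/ABD/- → run E
t=7: L0/L1/L2 = ECGF/ABD/- → run E
t=8: L0/L1/L2 = CGF/ABD/- → run C
t=9: L0/L1/L2 = CGF/ABD/- → run C
t=10: L0/L1/L2 = GF/ABDC/- → run G
t=11: L0/L1/L2 = GF/ABDC/- → run G
t=12: L0/L1/L2 = F/ABDCG/- → run F
t=13: L0/L1/L2 = F/ABDCG/- → run F
t=14: L0/L1/L2 = -/ABDCGF/- → run A
t=15: L0/L1/L2 = -/BDCGF/- → run B
t=16: L0/L1/L2 = -/BDCGF/- → run B
t=17: L0/L1/L2 = -/BDCGF/- → run B
t=18: L0/L1/L2 = -/BDCGF/- → run B
t=19: L0/L1/L2 = -/DCGF/B → run D
t=20: L0/L1/L2 = -/DCGF/B → run D
t=21: L0/L1/L2 = -/DCGF/B → run D
t=22: L0/L1/L2 = -/DCGF/B → run D
t=23: L0/L1/L2 = -/CGF/B → run C
t=24: L0/L1/L2 = -/CGF/B → run C
t=25: L0/L1/L2 = -/CGF/B → run C
t=26: L0/L1/L2 = -/GF/B → run G
t=27: L0/L1/L2 = -/GF/B → run G
t=28: L0/L1/L2 = -/GF/B → run G
t=29: L0/L1/L2 = -/GF/B → run G
t=30: L0/L1/L2 = -/F/BG → run F
t=31: L0/L1/L2 = -/F/BG → run F
t=32: L0/L1/L2 = -/-/BG → run B
t=33: L0/L1/L2 = -/-/G → run G
t=34: (idle)
t=35: (idle)
t=36: (idle)
t=37: (idle)
t=38: (idle)
t=39: (idle)

completion order = E, A, D, C, F, B, G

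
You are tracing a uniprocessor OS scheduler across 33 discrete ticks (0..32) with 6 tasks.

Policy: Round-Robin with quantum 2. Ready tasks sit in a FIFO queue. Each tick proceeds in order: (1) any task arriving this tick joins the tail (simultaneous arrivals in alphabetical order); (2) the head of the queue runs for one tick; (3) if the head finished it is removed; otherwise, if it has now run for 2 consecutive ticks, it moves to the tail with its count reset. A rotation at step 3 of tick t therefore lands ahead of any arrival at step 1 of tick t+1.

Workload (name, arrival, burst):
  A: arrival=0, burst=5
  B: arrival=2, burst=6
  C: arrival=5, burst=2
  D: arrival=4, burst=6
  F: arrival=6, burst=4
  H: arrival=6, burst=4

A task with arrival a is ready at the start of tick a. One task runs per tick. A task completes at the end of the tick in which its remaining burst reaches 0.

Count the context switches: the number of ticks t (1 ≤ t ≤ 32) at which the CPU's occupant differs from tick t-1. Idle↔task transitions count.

context switches = 13

t=0: queue=[A] q_used=0 → run A
t=1: queue=[A] q_used=1 → run A
t=2: queue=[A,B] q_used=0 → run A
t=3: queue=[A,B] q_used=1 → run A
t=4: queue=[B,A,D] q_used=0 → run B
t=5: queue=[B,A,D,C] q_used=1 → run B
t=6: queue=[A,D,C,B,F,H] q_used=0 → run A
t=7: queue=[D,C,B,F,H] q_used=0 → run D
t=8: queue=[D,C,B,F,H] q_used=1 → run D
t=9: queue=[C,B,F,H,D] q_used=0 → run C
t=10: queue=[C,B,F,H,D] q_used=1 → run C
t=11: queue=[B,F,H,D] q_used=0 → run B
t=12: queue=[B,F,H,D] q_used=1 → run B
t=13: queue=[F,H,D,B] q_used=0 → run F
t=14: queue=[F,H,D,B] q_used=1 → run F
t=15: queue=[H,D,B,F] q_used=0 → run H
t=16: queue=[H,D,B,F] q_used=1 → run H
t=17: queue=[D,B,F,H] q_used=0 → run D
t=18: queue=[D,B,F,H] q_used=1 → run D
t=19: queue=[B,F,H,D] q_used=0 → run B
t=20: queue=[B,F,H,D] q_used=1 → run B
t=21: queue=[F,H,D] q_used=0 → run F
t=22: queue=[F,H,D] q_used=1 → run F
t=23: queue=[H,D] q_used=0 → run H
t=24: queue=[H,D] q_used=1 → run H
t=25: queue=[D] q_used=0 → run D
t=26: queue=[D] q_used=1 → run D
t=27: (idle)
t=28: (idle)
t=29: (idle)
t=30: (idle)
t=31: (idle)
t=32: (idle)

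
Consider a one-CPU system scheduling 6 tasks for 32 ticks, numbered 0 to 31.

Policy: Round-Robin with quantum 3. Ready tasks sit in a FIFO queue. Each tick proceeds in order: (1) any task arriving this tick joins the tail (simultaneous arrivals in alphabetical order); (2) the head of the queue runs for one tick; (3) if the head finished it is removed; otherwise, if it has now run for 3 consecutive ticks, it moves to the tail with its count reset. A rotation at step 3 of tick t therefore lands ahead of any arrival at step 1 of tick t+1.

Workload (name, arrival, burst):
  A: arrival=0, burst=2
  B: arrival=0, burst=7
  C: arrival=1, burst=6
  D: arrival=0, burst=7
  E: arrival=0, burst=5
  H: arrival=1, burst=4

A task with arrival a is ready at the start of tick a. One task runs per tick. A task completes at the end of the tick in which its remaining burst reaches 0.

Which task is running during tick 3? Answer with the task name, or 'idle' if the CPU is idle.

running at tick 3 = B

t=0: queue=[A,B,D,E] q_used=0 → run A
t=1: queue=[A,B,D,E,C,H] q_used=1 → run A
t=2: queue=[B,D,E,C,H] q_used=0 → run B
t=3: queue=[B,D,E,C,H] q_used=1 → run B
t=4: queue=[B,D,E,C,H] q_used=2 → run B
t=5: queue=[D,E,C,H,B] q_used=0 → run D
t=6: queue=[D,E,C,H,B] q_used=1 → run D
t=7: queue=[D,E,C,H,B] q_used=2 → run D
t=8: queue=[E,C,H,B,D] q_used=0 → run E
t=9: queue=[E,C,H,B,D] q_used=1 → run E
t=10: queue=[E,C,H,B,D] q_used=2 → run E
t=11: queue=[C,H,B,D,E] q_used=0 → run C
t=12: queue=[C,H,B,D,E] q_used=1 → run C
t=13: queue=[C,H,B,D,E] q_used=2 → run C
t=14: queue=[H,B,D,E,C] q_used=0 → run H
t=15: queue=[H,B,D,E,C] q_used=1 → run H
t=16: queue=[H,B,D,E,C] q_used=2 → run H
t=17: queue=[B,D,E,C,H] q_used=0 → run B
t=18: queue=[B,D,E,C,H] q_used=1 → run B
t=19: queue=[B,D,E,C,H] q_used=2 → run B
t=20: queue=[D,E,C,H,B] q_used=0 → run D
t=21: queue=[D,E,C,H,B] q_used=1 → run D
t=22: queue=[D,E,C,H,B] q_used=2 → run D
t=23: queue=[E,C,H,B,D] q_used=0 → run E
t=24: queue=[E,C,H,B,D] q_used=1 → run E
t=25: queue=[C,H,B,D] q_used=0 → run C
t=26: queue=[C,H,B,D] q_used=1 → run C
t=27: queue=[C,H,B,D] q_used=2 → run C
t=28: queue=[H,B,D] q_used=0 → run H
t=29: queue=[B,D] q_used=0 → run B
t=30: queue=[D] q_used=0 → run D
t=31: (idle)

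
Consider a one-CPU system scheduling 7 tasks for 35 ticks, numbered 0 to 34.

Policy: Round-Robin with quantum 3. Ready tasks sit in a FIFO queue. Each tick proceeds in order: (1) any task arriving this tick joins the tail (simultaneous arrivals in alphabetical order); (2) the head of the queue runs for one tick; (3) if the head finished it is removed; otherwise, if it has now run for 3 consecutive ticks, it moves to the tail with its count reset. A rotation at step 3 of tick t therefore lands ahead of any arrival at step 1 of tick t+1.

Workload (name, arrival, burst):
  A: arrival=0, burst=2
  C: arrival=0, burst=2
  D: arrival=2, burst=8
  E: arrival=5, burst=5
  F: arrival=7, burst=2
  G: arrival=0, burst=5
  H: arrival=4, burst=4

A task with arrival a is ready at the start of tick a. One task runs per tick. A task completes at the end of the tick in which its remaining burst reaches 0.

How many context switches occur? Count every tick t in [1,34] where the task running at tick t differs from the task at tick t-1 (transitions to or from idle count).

t=0: queue=[A,C,G] q_used=0 → run A
t=1: queue=[A,C,G] q_used=1 → run A
t=2: queue=[C,G,D] q_used=0 → run C
t=3: queue=[C,G,D] q_used=1 → run C
t=4: queue=[G,D,H] q_used=0 → run G
t=5: queue=[G,D,H,E] q_used=1 → run G
t=6: queue=[G,D,H,E] q_used=2 → run G
t=7: queue=[D,H,E,G,F] q_used=0 → run D
t=8: queue=[D,H,E,G,F] q_used=1 → run D
t=9: queue=[D,H,E,G,F] q_used=2 → run D
t=10: queue=[H,E,G,F,D] q_used=0 → run H
t=11: queue=[H,E,G,F,D] q_used=1 → run H
t=12: queue=[H,E,G,F,D] q_used=2 → run H
t=13: queue=[E,G,F,D,H] q_used=0 → run E
t=14: queue=[E,G,F,D,H] q_used=1 → run E
t=15: queue=[E,G,F,D,H] q_used=2 → run E
t=16: queue=[G,F,D,H,E] q_used=0 → run G
t=17: queue=[G,F,D,H,E] q_used=1 → run G
t=18: queue=[F,D,H,E] q_used=0 → run F
t=19: queue=[F,D,H,E] q_used=1 → run F
t=20: queue=[D,H,E] q_used=0 → run D
t=21: queue=[D,H,E] q_used=1 → run D
t=22: queue=[D,H,E] q_used=2 → run D
t=23: queue=[H,E,D] q_used=0 → run H
t=24: queue=[E,D] q_used=0 → run E
t=25: queue=[E,D] q_used=1 → run E
t=26: queue=[D] q_used=0 → run D
t=27: queue=[D] q_used=1 → run D
t=28: (idle)
t=29: (idle)
t=30: (idle)
t=31: (idle)
t=32: (idle)
t=33: (idle)
t=34: (idle)

context switches = 12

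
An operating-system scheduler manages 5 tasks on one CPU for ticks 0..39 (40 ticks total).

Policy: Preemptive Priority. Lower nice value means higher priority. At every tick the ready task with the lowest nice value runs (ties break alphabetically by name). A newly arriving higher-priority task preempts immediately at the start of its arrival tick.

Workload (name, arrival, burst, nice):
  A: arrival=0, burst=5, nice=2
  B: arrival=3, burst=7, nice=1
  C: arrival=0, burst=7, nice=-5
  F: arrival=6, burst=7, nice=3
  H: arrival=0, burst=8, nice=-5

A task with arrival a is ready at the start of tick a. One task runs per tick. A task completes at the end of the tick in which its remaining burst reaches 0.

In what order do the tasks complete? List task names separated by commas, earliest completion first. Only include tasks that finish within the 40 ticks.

completion order = C, H, B, A, F

t=0: ready={A,C,H} → run C
t=1: ready={A,C,H} → run C
t=2: ready={A,C,H} → run C
t=3: ready={A,B,C,H} → run C
t=4: ready={A,B,C,H} → run C
t=5: ready={A,B,C,H} → run C
t=6: ready={A,B,C,F,H} → run C
t=7: ready={A,B,F,H} → run H
t=8: ready={A,B,F,H} → run H
t=9: ready={A,B,F,H} → run H
t=10: ready={A,B,F,H} → run H
t=11: ready={A,B,F,H} → run H
t=12: ready={A,B,F,H} → run H
t=13: ready={A,B,F,H} → run H
t=14: ready={A,B,F,H} → run H
t=15: ready={A,B,F} → run B
t=16: ready={A,B,F} → run B
t=17: ready={A,B,F} → run B
t=18: ready={A,B,F} → run B
t=19: ready={A,B,F} → run B
t=20: ready={A,B,F} → run B
t=21: ready={A,B,F} → run B
t=22: ready={A,F} → run A
t=23: ready={A,F} → run A
t=24: ready={A,F} → run A
t=25: ready={A,F} → run A
t=26: ready={A,F} → run A
t=27: ready={F} → run F
t=28: ready={F} → run F
t=29: ready={F} → run F
t=30: ready={F} → run F
t=31: ready={F} → run F
t=32: ready={F} → run F
t=33: ready={F} → run F
t=34: (idle)
t=35: (idle)
t=36: (idle)
t=37: (idle)
t=38: (idle)
t=39: (idle)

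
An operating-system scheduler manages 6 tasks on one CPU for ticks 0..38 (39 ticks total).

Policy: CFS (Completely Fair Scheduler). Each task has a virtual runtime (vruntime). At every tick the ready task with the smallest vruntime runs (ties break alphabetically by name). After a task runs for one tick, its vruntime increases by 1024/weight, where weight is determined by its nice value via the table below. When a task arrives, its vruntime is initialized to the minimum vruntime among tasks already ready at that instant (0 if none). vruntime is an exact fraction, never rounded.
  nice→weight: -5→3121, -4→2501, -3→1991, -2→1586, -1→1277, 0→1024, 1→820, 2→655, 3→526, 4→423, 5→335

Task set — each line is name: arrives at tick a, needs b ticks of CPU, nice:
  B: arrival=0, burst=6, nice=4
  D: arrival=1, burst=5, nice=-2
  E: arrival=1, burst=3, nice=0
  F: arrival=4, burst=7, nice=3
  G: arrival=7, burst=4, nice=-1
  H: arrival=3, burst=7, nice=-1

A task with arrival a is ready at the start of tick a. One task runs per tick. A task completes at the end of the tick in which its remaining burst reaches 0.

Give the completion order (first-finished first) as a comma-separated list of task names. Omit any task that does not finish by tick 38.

t=0: vr[B=0] → run B
t=1: vr[B=1024/423 D=1024/423 E=1024/423] → run B
t=2: vr[B=2048/423 D=1024/423 E=1024/423] → run D
t=3: vr[B=2048/423 D=1028608/335439 E=1024/423 H=1024/423] → run E
t=4: vr[B=2048/423 D=1028608/335439 E=1447/423 F=1024/423 H=1024/423] → run F
t=5: vr[B=2048/423 D=1028608/335439 E=1447/423 F=485888/111249 H=1024/423] → run H
t=6: vr[B=2048/423 D=1028608/335439 E=1447/423 F=485888/111249 H=1740800/540171] → run D
t=7: vr[B=2048/423 D=1245184/335439 E=1447/423 F=485888/111249 G=1740800/540171 H=1740800/540171] → run G
t=8: vr[B=2048/423 D=1245184/335439 E=1447/423 F=485888/111249 G=2173952/540171 H=1740800/540171] → run H
t=9: vr[B=2048/423 D=1245184/335439 E=1447/423 F=485888/111249 G=2173952/540171 H=2173952/540171] → run E
t=10: vr[B=2048/423 D=1245184/335439 E=1870/423 F=485888/111249 G=2173952/540171 H=2173952/540171] → run D
t=11: vr[B=2048/423 D=1461760/335439 E=1870/423 F=485888/111249 G=2173952/540171 H=2173952/540171] → run G
t=12: vr[B=2048/423 D=1461760/335439 E=1870/423 F=485888/111249 G=2607104/540171 H=2173952/540171] → run H
t=13: vr[B=2048/423 D=1461760/335439 E=1870/423 F=485888/111249 G=2607104/540171 H=2607104/540171] → run D
t=14: vr[B=2048/423 D=1678336/335439 E=1870/423 F=485888/111249 G=2607104/540171 H=2607104/540171] → run F
t=15: vr[B=2048/423 D=1678336/335439 E=1870/423 F=702464/111249 G=2607104/540171 H=2607104/540171] → run E
t=16: vr[B=2048/423 D=1678336/335439 F=702464/111249 G=2607104/540171 H=2607104/540171] → run G
t=17: vr[B=2048/423 D=1678336/335439 F=702464/111249 G=3040256/540171 H=2607104/540171] → run H
t=18: vr[B=2048/423 D=1678336/335439 F=702464/111249 G=3040256/540171 H=3040256/540171] → run B
t=19: vr[B=1024/141 D=1678336/335439 F=702464/111249 G=3040256/540171 H=3040256/540171] → run D
t=20: vr[B=1024/141 F=702464/111249 G=3040256/540171 H=3040256/540171] → run G
t=21: vr[B=1024/141 F=702464/111249 H=3040256/540171] → run H
t=22: vr[B=1024/141 F=702464/111249 H=3473408/540171] → run F
t=23: vr[B=1024/141 F=919040/111249 H=3473408/540171] → run H
t=24: vr[B=1024/141 F=919040/111249 H=3906560/540171] → run H
t=25: vr[B=1024/141 F=919040/111249] → run B
t=26: vr[B=4096/423 F=919040/111249] → run F
t=27: vr[B=4096/423 F=1135616/111249] → run B
t=28: vr[B=5120/423 F=1135616/111249] → run F
t=29: vr[B=5120/423 F=1352192/111249] → run B
t=30: vr[F=1352192/111249] → run F
t=31: vr[F=1568768/111249] → run F
t=32: (idle)
t=33: (idle)
t=34: (idle)
t=35: (idle)
t=36: (idle)
t=37: (idle)
t=38: (idle)

completion order = E, D, G, H, B, F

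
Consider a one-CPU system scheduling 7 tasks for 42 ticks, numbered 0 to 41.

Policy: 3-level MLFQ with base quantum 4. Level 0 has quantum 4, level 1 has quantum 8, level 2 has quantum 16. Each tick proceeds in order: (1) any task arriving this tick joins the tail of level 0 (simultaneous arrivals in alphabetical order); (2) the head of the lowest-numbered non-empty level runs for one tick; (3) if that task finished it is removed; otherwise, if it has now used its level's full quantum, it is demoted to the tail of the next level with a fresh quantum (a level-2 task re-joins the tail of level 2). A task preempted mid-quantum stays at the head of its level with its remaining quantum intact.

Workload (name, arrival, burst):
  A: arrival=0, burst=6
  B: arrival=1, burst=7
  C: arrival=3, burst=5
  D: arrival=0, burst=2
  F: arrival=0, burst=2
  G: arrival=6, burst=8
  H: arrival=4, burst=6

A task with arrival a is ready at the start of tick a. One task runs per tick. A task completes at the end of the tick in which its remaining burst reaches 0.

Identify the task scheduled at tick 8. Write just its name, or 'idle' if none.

t=0: L0/L1/L2 = ADF/-/- → run A
t=1: L0/L1/L2 = ADFB/-/- → run A
t=2: L0/L1/L2 = ADFB/-/- → run A
t=3: L0/L1/L2 = ADFBC/-/- → run A
t=4: L0/L1/L2 = DFBCH/A/- → run D
t=5: L0/L1/L2 = DFBCH/A/- → run D
t=6: L0/L1/L2 = FBCHG/A/- → run F
t=7: L0/L1/L2 = FBCHG/A/- → run F
t=8: L0/L1/L2 = BCHG/A/- → run B
t=9: L0/L1/L2 = BCHG/A/- → run B
t=10: L0/L1/L2 = BCHG/A/- → run B
t=11: L0/L1/L2 = BCHG/A/- → run B
t=12: L0/L1/L2 = CHG/AB/- → run C
t=13: L0/L1/L2 = CHG/AB/- → run C
t=14: L0/L1/L2 = CHG/AB/- → run C
t=15: L0/L1/L2 = CHG/AB/- → run C
t=16: L0/L1/L2 = HG/ABC/- → run H
t=17: L0/L1/L2 = HG/ABC/- → run H
t=18: L0/L1/L2 = HG/ABC/- → run H
t=19: L0/L1/L2 = HG/ABC/- → run H
t=20: L0/L1/L2 = G/ABCH/- → run G
t=21: L0/L1/L2 = G/ABCH/- → run G
t=22: L0/L1/L2 = G/ABCH/- → run G
t=23: L0/L1/L2 = G/ABCH/- → run G
t=24: L0/L1/L2 = -/ABCHG/- → run A
t=25: L0/L1/L2 = -/ABCHG/- → run A
t=26: L0/L1/L2 = -/BCHG/- → run B
t=27: L0/L1/L2 = -/BCHG/- → run B
t=28: L0/L1/L2 = -/BCHG/- → run B
t=29: L0/L1/L2 = -/CHG/- → run C
t=30: L0/L1/L2 = -/HG/- → run H
t=31: L0/L1/L2 = -/HG/- → run H
t=32: L0/L1/L2 = -/G/- → run G
t=33: L0/L1/L2 = -/G/- → run G
t=34: L0/L1/L2 = -/G/- → run G
t=35: L0/L1/L2 = -/G/- → run G
t=36: (idle)
t=37: (idle)
t=38: (idle)
t=39: (idle)
t=40: (idle)
t=41: (idle)

running at tick 8 = B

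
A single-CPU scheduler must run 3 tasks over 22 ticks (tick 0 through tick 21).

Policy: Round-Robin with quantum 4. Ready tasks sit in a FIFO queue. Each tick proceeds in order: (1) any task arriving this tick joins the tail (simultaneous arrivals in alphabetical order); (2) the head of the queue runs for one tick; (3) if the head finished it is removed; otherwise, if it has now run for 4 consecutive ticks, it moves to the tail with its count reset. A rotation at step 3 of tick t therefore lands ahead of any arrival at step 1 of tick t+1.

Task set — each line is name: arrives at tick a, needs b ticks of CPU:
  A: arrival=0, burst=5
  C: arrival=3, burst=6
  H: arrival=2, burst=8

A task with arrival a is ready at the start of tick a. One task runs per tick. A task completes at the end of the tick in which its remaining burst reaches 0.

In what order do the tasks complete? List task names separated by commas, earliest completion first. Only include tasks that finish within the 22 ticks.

t=0: queue=[A] q_used=0 → run A
t=1: queue=[A] q_used=1 → run A
t=2: queue=[A,H] q_used=2 → run A
t=3: queue=[A,H,C] q_used=3 → run A
t=4: queue=[H,C,A] q_used=0 → run H
t=5: queue=[H,C,A] q_used=1 → run H
t=6: queue=[H,C,A] q_used=2 → run H
t=7: queue=[H,C,A] q_used=3 → run H
t=8: queue=[C,A,H] q_used=0 → run C
t=9: queue=[C,A,H] q_used=1 → run C
t=10: queue=[C,A,H] q_used=2 → run C
t=11: queue=[C,A,H] q_used=3 → run C
t=12: queue=[A,H,C] q_used=0 → run A
t=13: queue=[H,C] q_used=0 → run H
t=14: queue=[H,C] q_used=1 → run H
t=15: queue=[H,C] q_used=2 → run H
t=16: queue=[H,C] q_used=3 → run H
t=17: queue=[C] q_used=0 → run C
t=18: queue=[C] q_used=1 → run C
t=19: (idle)
t=20: (idle)
t=21: (idle)

completion order = A, H, C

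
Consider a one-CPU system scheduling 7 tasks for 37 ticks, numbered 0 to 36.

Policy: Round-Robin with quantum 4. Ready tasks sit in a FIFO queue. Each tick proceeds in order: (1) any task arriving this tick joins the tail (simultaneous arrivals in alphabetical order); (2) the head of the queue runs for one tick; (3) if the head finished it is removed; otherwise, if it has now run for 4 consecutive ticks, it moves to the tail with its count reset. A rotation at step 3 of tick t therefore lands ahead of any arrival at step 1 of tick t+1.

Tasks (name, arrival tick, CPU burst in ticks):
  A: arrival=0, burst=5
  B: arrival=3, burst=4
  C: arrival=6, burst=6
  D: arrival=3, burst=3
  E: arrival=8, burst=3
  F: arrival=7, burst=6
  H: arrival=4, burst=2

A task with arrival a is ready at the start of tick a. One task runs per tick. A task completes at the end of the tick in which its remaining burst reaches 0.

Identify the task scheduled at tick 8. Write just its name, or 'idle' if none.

running at tick 8 = D

t=0: queue=[A] q_used=0 → run A
t=1: queue=[A] q_used=1 → run A
t=2: queue=[A] q_used=2 → run A
t=3: queue=[A,B,D] q_used=3 → run A
t=4: queue=[B,D,A,H] q_used=0 → run B
t=5: queue=[B,D,A,H] q_used=1 → run B
t=6: queue=[B,D,A,H,C] q_used=2 → run B
t=7: queue=[B,D,A,H,C,F] q_used=3 → run B
t=8: queue=[D,A,H,C,F,E] q_used=0 → run D
t=9: queue=[D,A,H,C,F,E] q_used=1 → run D
t=10: queue=[D,A,H,C,F,E] q_used=2 → run D
t=11: queue=[A,H,C,F,E] q_used=0 → run A
t=12: queue=[H,C,F,E] q_used=0 → run H
t=13: queue=[H,C,F,E] q_used=1 → run H
t=14: queue=[C,F,E] q_used=0 → run C
t=15: queue=[C,F,E] q_used=1 → run C
t=16: queue=[C,F,E] q_used=2 → run C
t=17: queue=[C,F,E] q_used=3 → run C
t=18: queue=[F,E,C] q_used=0 → run F
t=19: queue=[F,E,C] q_used=1 → run F
t=20: queue=[F,E,C] q_used=2 → run F
t=21: queue=[F,E,C] q_used=3 → run F
t=22: queue=[E,C,F] q_used=0 → run E
t=23: queue=[E,C,F] q_used=1 → run E
t=24: queue=[E,C,F] q_used=2 → run E
t=25: queue=[C,F] q_used=0 → run C
t=26: queue=[C,F] q_used=1 → run C
t=27: queue=[F] q_used=0 → run F
t=28: queue=[F] q_used=1 → run F
t=29: (idle)
t=30: (idle)
t=31: (idle)
t=32: (idle)
t=33: (idle)
t=34: (idle)
t=35: (idle)
t=36: (idle)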